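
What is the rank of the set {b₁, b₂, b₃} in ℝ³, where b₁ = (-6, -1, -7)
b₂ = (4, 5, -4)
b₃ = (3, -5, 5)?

Form the matrix with b₁, b₂, b₃ as columns and reduce.
Exactly 3 pivots survive; hence the rank is 3.

rank 3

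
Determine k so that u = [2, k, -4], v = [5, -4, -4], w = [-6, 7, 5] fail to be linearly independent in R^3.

The set is linearly dependent precisely when det[u; v; w] = 0.
Expanding, det = -k - 28.
Solving -k - 28 = 0 yields k = -28.

k = -28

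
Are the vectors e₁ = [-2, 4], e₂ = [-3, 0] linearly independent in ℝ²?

linearly independent

Form the 2×2 matrix with these as columns; its determinant is 12.
A nonzero determinant means the columns are linearly independent.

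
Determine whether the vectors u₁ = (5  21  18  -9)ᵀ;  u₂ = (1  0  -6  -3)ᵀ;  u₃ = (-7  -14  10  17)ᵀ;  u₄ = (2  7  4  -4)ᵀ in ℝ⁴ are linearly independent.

Form the 4×4 matrix with these as columns; its determinant is 0.
A zero determinant means the columns are linearly dependent.
Indeed 2u₁ + 11u₂ + 3u₃ = 0.

linearly dependent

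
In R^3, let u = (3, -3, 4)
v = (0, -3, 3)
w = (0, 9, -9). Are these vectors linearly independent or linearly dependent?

One vector is a scalar multiple of another, so the set is dependent.

linearly dependent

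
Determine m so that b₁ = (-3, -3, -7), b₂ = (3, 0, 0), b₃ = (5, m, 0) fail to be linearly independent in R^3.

The vectors are dependent exactly when the determinant of the matrix with rows b₁, b₂, b₃ vanishes.
Cofactor expansion gives det = -21*m.
This vanishes exactly when m = 0.

m = 0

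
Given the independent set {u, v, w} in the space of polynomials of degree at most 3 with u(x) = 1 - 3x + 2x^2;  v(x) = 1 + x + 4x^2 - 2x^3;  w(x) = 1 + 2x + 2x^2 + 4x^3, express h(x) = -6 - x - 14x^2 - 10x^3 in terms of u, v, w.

h = -2u - v - 3w

Take coordinate vectors relative to {1, x, …, x^3}.
Set up the augmented matrix [u | v | w | h] and row-reduce.
The system has the unique solution (c₁, c₂, c₃) = (-2, -1, -3).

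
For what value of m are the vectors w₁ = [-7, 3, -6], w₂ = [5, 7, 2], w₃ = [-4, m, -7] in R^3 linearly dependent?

The set is linearly dependent precisely when det[w₁; w₂; w₃] = 0.
Cofactor expansion gives det = 256 - 16*m.
This vanishes exactly when m = 16.

m = 16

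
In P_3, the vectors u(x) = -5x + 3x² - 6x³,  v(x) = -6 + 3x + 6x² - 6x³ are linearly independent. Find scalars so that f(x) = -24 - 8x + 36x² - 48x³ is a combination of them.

Work in coordinates with respect to the standard basis {1, x, …, x³}.
Solve the system with u, v as columns and f as the right-hand side.
Back-substitution yields (a₁, a₂) = (4, 4).

f = 4u + 4v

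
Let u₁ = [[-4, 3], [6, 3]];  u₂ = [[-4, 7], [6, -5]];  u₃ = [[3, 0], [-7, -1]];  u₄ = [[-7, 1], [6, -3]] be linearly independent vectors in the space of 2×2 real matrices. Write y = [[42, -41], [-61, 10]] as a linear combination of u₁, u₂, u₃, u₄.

Identify each element with its coordinate vector in ℝ⁴ via {E₁₁, E₁₂, E₂₁, E₂₂}.
Since u₁, u₂, u₃, u₄ are independent, the coefficients expressing y are uniquely determined by a linear system.
Back-substitution yields (c₁, …, c₄) = (-4, -4, 1, -1).

y = -4u₁ - 4u₂ + u₃ - u₄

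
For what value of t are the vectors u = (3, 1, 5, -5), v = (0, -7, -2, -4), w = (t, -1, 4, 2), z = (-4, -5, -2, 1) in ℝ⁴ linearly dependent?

t = -6

The set is linearly dependent precisely when det[u; v; w; z] = 0.
Cofactor expansion gives det = 105*t + 630.
Solving 105*t + 630 = 0 yields t = -6.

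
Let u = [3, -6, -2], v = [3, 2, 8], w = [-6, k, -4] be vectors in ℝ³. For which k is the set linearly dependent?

k = 28/5

Place the vectors as rows of a 3×3 matrix; dependence ⇔ determinant zero.
Expanding, det = 168 - 30*k.
Setting this to zero gives k = 28/5.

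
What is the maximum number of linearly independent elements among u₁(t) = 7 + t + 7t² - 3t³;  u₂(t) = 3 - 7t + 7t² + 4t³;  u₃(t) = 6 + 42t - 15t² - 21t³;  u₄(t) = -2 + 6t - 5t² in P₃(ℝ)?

3

Pass to coordinate vectors with respect to the basis {1, t, …, t³}.
Row-reduce the 4×4 matrix with these as rows.
Reduction leaves 3 leading entries, giving rank 3.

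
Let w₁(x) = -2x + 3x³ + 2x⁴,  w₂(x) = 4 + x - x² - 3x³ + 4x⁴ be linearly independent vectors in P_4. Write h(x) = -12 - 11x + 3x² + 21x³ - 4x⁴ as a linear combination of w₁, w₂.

Work in coordinates with respect to the standard basis {1, x, …, x⁴}.
Since w₁, w₂ are independent, the coefficients expressing h are uniquely determined by a linear system.
Back-substitution yields (c₁, c₂) = (4, -3).

h = 4w₁ - 3w₂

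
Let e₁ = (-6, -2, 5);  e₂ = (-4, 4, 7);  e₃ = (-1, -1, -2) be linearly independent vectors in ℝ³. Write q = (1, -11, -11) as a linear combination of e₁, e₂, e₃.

q = e₁ - 2e₂ + e₃

Solve the system with e₁, e₂, e₃ as columns and q as the right-hand side.
Row-reducing the augmented matrix gives the unique coefficients (a₁, a₂, a₃) = (1, -2, 1).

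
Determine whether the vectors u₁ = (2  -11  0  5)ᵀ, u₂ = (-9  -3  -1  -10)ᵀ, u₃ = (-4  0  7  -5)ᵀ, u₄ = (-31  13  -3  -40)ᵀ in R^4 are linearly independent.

linearly dependent

Place the vectors as rows of a 4×4 matrix and reduce to echelon form.
The reduction yields 3 nonzero rows, so the rank is 3.
Since rank 3 < 4, the set is linearly dependent.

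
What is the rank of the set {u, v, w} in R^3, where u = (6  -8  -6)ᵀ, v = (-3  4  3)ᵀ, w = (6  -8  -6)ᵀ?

Form the matrix with u, v, w as columns and reduce.
Reduction leaves 1 leading entry, giving rank 1.

1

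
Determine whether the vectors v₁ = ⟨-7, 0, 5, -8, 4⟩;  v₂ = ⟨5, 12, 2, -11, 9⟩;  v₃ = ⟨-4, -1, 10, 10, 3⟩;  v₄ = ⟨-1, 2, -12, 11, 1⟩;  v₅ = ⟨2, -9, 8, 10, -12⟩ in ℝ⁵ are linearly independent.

linearly independent

Form the 5×5 matrix with these as columns; its determinant is 96126.
A nonzero determinant means the columns are linearly independent.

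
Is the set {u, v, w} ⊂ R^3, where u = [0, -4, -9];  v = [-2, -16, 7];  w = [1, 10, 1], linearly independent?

linearly dependent

Row-reduce the matrix whose columns are u, v, w.
The reduction yields 2 nonzero rows, so the rank is 2.
Since rank 2 < 3, the set is linearly dependent.
Indeed u + v + 2w = 0.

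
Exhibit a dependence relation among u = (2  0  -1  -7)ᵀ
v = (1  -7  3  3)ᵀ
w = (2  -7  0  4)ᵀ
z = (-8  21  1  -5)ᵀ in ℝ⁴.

u + 3w + z = 0

Write the vectors as columns of a matrix and find a nonzero vector in its null space.
One solution (up to scaling) is (1, 0, 3, 1).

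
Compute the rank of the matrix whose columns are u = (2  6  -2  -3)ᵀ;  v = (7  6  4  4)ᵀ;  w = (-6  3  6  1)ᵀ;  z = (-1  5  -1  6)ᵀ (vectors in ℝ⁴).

4

Put the 4×4 matrix [u|v|w|z] into echelon form.
The echelon form has 4 nonzero rows, so the rank is 4.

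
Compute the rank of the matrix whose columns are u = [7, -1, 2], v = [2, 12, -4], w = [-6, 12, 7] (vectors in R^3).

3

Row-reduce the 3×3 matrix with these as rows.
There are 3 pivot columns, so rank = 3.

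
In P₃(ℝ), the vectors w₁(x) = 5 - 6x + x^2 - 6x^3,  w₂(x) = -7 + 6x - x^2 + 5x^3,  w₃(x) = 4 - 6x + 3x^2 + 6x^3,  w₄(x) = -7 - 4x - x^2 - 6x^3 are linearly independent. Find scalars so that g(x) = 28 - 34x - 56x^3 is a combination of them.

g = 3w₁ - 4w₂ - 2w₃ + w₄

Identify each element with its coordinate vector in ℝ⁴ via {1, x, …, x^3}.
Set up the augmented matrix [w₁ | w₂ | w₃ | w₄ | g] and row-reduce.
Row-reducing the augmented matrix gives the unique coefficients (c₁, …, c₄) = (3, -4, -2, 1).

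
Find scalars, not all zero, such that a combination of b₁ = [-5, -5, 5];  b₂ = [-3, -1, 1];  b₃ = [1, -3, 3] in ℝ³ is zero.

Write the vectors as columns of a matrix and find a nonzero vector in its null space.
A generator of the null space is (1, -2, -1).

b₁ - 2b₂ - b₃ = 0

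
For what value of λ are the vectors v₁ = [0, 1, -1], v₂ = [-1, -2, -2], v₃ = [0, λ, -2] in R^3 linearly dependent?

The vectors are dependent exactly when the determinant of the matrix with rows v₁, v₂, v₃ vanishes.
Expanding, det = λ - 2.
This vanishes exactly when λ = 2.

λ = 2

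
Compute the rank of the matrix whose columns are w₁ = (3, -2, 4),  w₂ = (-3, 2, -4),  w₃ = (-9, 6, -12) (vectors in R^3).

Apply Gaussian elimination to the matrix whose rows are w₁, w₂, w₃.
There is 1 pivot column, so rank = 1.

1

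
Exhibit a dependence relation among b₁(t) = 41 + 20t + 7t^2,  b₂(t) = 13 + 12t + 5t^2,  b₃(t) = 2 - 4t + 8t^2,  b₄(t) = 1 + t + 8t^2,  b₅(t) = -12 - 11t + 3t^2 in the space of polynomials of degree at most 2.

b₁ - 3b₂ - 3b₃ + 4b₄ = 0

Write each element as a vector in ℝ³ using {1, t, t^2}.
Write the vectors as columns of a matrix and find a nonzero vector in its null space.
One solution (up to scaling) is (1, -3, -3, 4, 0).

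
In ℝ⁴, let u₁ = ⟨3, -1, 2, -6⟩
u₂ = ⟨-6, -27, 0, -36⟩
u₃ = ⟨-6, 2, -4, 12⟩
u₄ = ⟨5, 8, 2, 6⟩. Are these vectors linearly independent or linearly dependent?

Row-reduce the matrix whose columns are u₁, u₂, u₃, u₄.
The reduction yields 2 nonzero rows, so the rank is 2.
Since rank 2 < 4, the set is linearly dependent.

linearly dependent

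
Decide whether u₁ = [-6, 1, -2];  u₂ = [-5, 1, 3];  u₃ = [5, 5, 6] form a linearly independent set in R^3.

linearly independent

Form the 3×3 matrix with these as columns; its determinant is 159.
A nonzero determinant means the columns are linearly independent.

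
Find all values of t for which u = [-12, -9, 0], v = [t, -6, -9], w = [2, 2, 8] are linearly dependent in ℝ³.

Dependence holds iff the 3×3 matrix [u v w] is singular.
Expanding, det = 72*t + 522.
This vanishes exactly when t = -29/4.

t = -29/4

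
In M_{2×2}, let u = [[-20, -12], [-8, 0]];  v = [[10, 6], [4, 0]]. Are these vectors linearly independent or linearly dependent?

Take coordinates with respect to the standard basis {E₁₁, E₁₂, E₂₁, E₂₂}.
Place the vectors as rows of a 2×4 matrix and reduce to echelon form.
The reduction yields 1 nonzero row, so the rank is 1.
Since rank 1 < 2, the set is linearly dependent.

linearly dependent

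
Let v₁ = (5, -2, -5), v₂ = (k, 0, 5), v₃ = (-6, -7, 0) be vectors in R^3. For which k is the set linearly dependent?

The vectors are dependent exactly when the determinant of the matrix with rows v₁, v₂, v₃ vanishes.
Expanding, det = 35*k + 235.
Solving 35*k + 235 = 0 yields k = -47/7.

k = -47/7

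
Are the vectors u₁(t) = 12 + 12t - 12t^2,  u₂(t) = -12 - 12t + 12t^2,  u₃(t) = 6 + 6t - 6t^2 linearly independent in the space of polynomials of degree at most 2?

linearly dependent

Take coordinates with respect to the standard basis {1, t, t^2}.
Form the 3×3 matrix with these as columns; its determinant is 0.
A zero determinant means the columns are linearly dependent.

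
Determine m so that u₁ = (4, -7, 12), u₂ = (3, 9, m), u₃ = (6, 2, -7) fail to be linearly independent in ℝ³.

m = -39/2

The vectors are dependent exactly when the determinant of the matrix with rows u₁, u₂, u₃ vanishes.
Cofactor expansion gives det = -50*m - 975.
Setting this to zero gives m = -39/2.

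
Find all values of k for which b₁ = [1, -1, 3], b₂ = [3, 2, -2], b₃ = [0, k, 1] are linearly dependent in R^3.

The vectors are dependent exactly when the determinant of the matrix with rows b₁, b₂, b₃ vanishes.
The determinant works out to 11*k + 5.
Setting this to zero gives k = -5/11.

k = -5/11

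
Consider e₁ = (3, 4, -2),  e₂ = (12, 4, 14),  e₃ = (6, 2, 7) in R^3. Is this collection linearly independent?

One vector is a scalar multiple of another, so the set is dependent.

linearly dependent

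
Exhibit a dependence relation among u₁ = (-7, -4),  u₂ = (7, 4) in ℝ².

Write the vectors as columns of a matrix and find a nonzero vector in its null space.
One solution (up to scaling) is (1, 1).

u₁ + u₂ = 0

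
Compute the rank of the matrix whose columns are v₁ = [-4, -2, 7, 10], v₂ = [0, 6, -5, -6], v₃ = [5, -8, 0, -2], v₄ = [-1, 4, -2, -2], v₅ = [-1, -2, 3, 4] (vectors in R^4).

Form the matrix with v₁, v₂, v₃, v₄, v₅ as columns and reduce.
The echelon form has 2 nonzero rows, so the rank is 2.
(With 5 elements in a 4-dimensional space the rank is at most 4.)

2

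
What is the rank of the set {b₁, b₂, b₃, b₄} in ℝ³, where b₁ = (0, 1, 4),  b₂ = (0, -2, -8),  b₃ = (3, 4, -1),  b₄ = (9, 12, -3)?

2

Form the matrix with b₁, b₂, b₃, b₄ as columns and reduce.
Reduction leaves 2 leading entries, giving rank 2.
(With 4 elements in a 3-dimensional space the rank is at most 3.)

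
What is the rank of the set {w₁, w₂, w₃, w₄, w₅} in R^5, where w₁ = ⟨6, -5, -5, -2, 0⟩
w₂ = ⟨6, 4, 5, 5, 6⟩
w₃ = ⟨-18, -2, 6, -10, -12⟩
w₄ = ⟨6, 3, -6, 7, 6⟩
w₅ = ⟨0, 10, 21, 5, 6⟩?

Row-reduce the 5×5 matrix with these as rows.
The echelon form has 3 nonzero rows, so the rank is 3.

rank 3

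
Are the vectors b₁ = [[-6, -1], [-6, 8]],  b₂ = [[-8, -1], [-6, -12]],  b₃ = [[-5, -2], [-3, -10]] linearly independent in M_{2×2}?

Take coordinates with respect to the standard basis {E₁₁, E₁₂, E₂₁, E₂₂}.
Place the vectors as rows of a 3×4 matrix and reduce to echelon form.
The reduction yields 3 nonzero rows, so the rank is 3.
Since rank = 3 (the number of vectors), the set is linearly independent.

linearly independent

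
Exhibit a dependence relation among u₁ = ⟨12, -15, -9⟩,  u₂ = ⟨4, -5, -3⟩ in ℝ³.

Row-reduce the matrix with u₁, u₂ as columns; the null space gives the coefficients.
The free variable yields coefficients (1, -3) (any nonzero multiple also works).

u₁ - 3u₂ = 0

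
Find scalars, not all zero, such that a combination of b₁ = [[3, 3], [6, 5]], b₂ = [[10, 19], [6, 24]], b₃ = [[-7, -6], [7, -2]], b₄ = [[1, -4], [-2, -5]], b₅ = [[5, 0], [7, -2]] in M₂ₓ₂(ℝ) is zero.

Write each element as a vector in ℝ⁴ using {E₁₁, E₁₂, E₂₁, E₂₂}.
Write the vectors as columns of a matrix and find a nonzero vector in its null space.
The free variable yields coefficients (3, -1, -1, -1, -1) (any nonzero multiple also works).

3b₁ - b₂ - b₃ - b₄ - b₅ = 0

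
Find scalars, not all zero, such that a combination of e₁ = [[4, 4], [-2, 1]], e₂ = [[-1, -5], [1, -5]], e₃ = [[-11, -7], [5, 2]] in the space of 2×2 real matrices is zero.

Write each element as a vector in ℝ⁴ using {E₁₁, E₁₂, E₂₁, E₂₂}.
Write the vectors as columns of a matrix and find a nonzero vector in its null space.
One solution (up to scaling) is (3, 1, 1).

3e₁ + e₂ + e₃ = 0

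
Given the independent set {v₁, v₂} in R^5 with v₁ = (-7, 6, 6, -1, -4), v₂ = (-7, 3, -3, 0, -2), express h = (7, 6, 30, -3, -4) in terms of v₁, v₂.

Since v₁, v₂ are independent, the coefficients expressing h are uniquely determined by a linear system.
Row-reducing the augmented matrix gives the unique coefficients (a₁, a₂) = (3, -4).

h = 3v₁ - 4v₂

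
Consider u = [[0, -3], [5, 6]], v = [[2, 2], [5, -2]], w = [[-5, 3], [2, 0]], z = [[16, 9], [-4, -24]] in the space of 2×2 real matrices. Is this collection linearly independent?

Take coordinates with respect to the standard basis {E₁₁, E₁₂, E₂₁, E₂₂}.
Form the 4×4 matrix with these as columns; its determinant is 0.
A zero determinant means the columns are linearly dependent.

linearly dependent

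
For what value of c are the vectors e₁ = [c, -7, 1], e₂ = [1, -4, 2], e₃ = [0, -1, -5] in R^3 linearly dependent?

c = 18/11

The vectors are dependent exactly when the determinant of the matrix with rows e₁, e₂, e₃ vanishes.
Expanding, det = 22*c - 36.
This vanishes exactly when c = 18/11.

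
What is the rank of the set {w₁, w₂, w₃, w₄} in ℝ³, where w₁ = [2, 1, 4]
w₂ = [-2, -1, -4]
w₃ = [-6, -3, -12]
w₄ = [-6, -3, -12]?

rank 1

Apply Gaussian elimination to the matrix whose rows are w₁, w₂, w₃, w₄.
Exactly 1 pivot survives; hence the rank is 1.
(With 4 elements in a 3-dimensional space the rank is at most 3.)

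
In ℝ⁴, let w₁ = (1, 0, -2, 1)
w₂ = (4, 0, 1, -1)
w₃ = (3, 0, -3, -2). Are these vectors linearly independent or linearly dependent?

linearly independent

Row-reduce the matrix whose columns are w₁, w₂, w₃.
The reduction yields 3 nonzero rows, so the rank is 3.
Since rank = 3 (the number of vectors), the set is linearly independent.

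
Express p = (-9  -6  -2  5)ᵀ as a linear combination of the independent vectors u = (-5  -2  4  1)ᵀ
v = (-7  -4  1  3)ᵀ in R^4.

Set up the augmented matrix [u | v | p] and row-reduce.
Back-substitution yields (c₁, c₂) = (-1, 2).

p = -u + 2v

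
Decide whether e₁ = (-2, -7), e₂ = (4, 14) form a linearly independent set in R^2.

Row-reduce the matrix whose columns are e₁, e₂.
The reduction yields 1 nonzero row, so the rank is 1.
Since rank 1 < 2, the set is linearly dependent.
Indeed 2e₁ + e₂ = 0.

linearly dependent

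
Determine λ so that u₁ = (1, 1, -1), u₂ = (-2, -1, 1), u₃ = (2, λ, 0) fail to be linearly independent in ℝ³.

λ = 0

Place the vectors as rows of a 3×3 matrix; dependence ⇔ determinant zero.
The determinant works out to λ.
This vanishes exactly when λ = 0.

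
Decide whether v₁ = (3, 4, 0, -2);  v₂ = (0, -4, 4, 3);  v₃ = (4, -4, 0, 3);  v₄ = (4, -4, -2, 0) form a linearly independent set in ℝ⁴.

Form the 4×4 matrix with these as columns; its determinant is -304.
A nonzero determinant means the columns are linearly independent.

linearly independent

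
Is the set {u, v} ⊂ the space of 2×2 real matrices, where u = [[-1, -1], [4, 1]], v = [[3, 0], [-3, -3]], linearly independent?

Take coordinates with respect to the standard basis {E₁₁, E₁₂, E₂₁, E₂₂}.
Place the vectors as rows of a 2×4 matrix and reduce to echelon form.
The reduction yields 2 nonzero rows, so the rank is 2.
Since rank = 2 (the number of vectors), the set is linearly independent.

linearly independent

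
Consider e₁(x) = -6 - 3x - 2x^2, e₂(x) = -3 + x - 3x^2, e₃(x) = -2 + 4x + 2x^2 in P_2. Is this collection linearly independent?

Take coordinates with respect to the standard basis {1, x, x^2}.
Place the vectors as rows of a 3×3 matrix and reduce to echelon form.
The reduction yields 3 nonzero rows, so the rank is 3.
Since rank = 3 (the number of vectors), the set is linearly independent.

linearly independent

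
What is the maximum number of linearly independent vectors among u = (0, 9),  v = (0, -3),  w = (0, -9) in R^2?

Apply Gaussian elimination to the matrix whose rows are u, v, w.
Exactly 1 pivot survives; hence the rank is 1.
(With 3 elements in a 2-dimensional space the rank is at most 2.)

1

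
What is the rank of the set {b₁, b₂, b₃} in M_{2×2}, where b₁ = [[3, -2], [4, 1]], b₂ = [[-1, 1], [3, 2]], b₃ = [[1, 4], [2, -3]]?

Pass to coordinate vectors with respect to the basis {E₁₁, E₁₂, E₂₁, E₂₂}.
Form the matrix with b₁, b₂, b₃ as columns and reduce.
The echelon form has 3 nonzero rows, so the rank is 3.

3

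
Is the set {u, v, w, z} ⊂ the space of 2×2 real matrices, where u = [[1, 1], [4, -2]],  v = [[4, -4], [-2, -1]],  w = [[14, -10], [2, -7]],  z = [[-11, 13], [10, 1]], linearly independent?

Write each element as a coordinate vector in ℝ⁴ using {E₁₁, E₁₂, E₂₁, E₂₂}.
Row-reduce the matrix whose columns are u, v, w, z.
The reduction yields 2 nonzero rows, so the rank is 2.
Since rank 2 < 4, the set is linearly dependent.
Indeed 2u + 3v - w = 0.

linearly dependent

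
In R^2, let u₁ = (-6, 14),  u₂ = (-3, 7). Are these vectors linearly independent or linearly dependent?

Form the 2×2 matrix with these as columns; its determinant is 0.
A zero determinant means the columns are linearly dependent.
Indeed u₁ - 2u₂ = 0.

linearly dependent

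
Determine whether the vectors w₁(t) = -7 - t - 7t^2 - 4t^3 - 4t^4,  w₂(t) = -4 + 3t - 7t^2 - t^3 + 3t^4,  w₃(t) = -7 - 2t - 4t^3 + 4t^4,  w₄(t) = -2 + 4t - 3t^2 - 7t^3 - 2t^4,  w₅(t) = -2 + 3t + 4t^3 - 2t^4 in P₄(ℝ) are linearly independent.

Take coordinates with respect to the standard basis {1, t, …, t^4}.
Row-reduce the matrix whose columns are w₁, w₂, w₃, w₄, w₅.
The reduction yields 5 nonzero rows, so the rank is 5.
Since rank = 5 (the number of vectors), the set is linearly independent.

linearly independent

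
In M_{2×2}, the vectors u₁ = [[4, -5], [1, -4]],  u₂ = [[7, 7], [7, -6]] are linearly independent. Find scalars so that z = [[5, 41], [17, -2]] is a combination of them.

Identify each element with its coordinate vector in ℝ⁴ via {E₁₁, E₁₂, E₂₁, E₂₂}.
Since u₁, u₂ are independent, the coefficients expressing z are uniquely determined by a linear system.
Back-substitution yields (a₁, a₂) = (-4, 3).

z = -4u₁ + 3u₂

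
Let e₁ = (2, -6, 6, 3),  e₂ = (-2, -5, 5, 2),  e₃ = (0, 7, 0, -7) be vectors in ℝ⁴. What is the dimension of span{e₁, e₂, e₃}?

Row-reduce the 3×4 matrix with these as rows.
The echelon form has 3 nonzero rows, so the rank is 3.

3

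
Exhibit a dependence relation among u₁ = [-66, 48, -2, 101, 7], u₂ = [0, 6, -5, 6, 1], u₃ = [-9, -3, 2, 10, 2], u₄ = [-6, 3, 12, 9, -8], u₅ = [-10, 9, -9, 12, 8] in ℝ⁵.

Write the vectors as columns of a matrix and find a nonzero vector in its null space.
One solution (up to scaling) is (1, -3, -2, -3, -3).

u₁ - 3u₂ - 2u₃ - 3u₄ - 3u₅ = 0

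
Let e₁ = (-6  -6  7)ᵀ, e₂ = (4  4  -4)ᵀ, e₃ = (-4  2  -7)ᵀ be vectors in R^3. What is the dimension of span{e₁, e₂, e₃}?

Put the 3×3 matrix [e₁|e₂|e₃] into echelon form.
The echelon form has 3 nonzero rows, so the rank is 3.

dim = 3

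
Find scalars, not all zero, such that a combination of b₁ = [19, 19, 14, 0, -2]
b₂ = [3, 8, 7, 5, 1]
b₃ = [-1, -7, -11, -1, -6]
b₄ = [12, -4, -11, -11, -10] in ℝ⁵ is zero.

b₁ - 2b₂ + b₃ - b₄ = 0

Solve the homogeneous system with b₁, b₂, b₃, b₄ as columns by row-reducing the coefficient matrix.
The free variable yields coefficients (1, -2, 1, -1) (any nonzero multiple also works).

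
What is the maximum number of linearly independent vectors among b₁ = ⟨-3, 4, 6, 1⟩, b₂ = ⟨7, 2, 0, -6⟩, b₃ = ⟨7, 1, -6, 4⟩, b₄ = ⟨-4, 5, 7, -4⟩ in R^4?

4

Row-reduce the 4×4 matrix with these as rows.
Reduction leaves 4 leading entries, giving rank 4.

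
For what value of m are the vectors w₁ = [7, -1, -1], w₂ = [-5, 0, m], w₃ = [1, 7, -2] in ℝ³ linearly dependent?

Dependence holds iff the 3×3 matrix [w₁ w₂ w₃] is singular.
The determinant works out to 45 - 50*m.
Setting this to zero gives m = 9/10.

m = 9/10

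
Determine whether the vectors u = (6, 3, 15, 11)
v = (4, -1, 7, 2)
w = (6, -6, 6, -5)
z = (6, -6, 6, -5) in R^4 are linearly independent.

linearly dependent

Two of the vectors are equal, giving an immediate dependence.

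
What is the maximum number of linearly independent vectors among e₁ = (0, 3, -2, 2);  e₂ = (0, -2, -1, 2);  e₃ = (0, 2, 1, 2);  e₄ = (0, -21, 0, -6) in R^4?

Form the matrix with e₁, e₂, e₃, e₄ as columns and reduce.
There are 3 pivot columns, so rank = 3.

3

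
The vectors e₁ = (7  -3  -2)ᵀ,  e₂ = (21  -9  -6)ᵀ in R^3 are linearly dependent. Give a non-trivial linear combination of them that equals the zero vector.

Row-reduce the matrix with e₁, e₂ as columns; the null space gives the coefficients.
One solution (up to scaling) is (3, -1).

3e₁ - e₂ = 0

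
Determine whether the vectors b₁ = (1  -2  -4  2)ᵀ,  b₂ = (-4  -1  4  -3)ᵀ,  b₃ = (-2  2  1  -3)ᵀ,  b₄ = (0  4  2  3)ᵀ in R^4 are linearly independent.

The matrix [b₁|b₂|b₃|b₄] has determinant 207.
A nonzero determinant means the columns are linearly independent.

linearly independent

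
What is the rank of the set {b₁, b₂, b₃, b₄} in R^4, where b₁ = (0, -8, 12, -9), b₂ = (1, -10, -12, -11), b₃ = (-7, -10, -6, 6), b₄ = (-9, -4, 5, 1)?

Row-reduce the 4×4 matrix with these as rows.
Reduction leaves 4 leading entries, giving rank 4.

rank 4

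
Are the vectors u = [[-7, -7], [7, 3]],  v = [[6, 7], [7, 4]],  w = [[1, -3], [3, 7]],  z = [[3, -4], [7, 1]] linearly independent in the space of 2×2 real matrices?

Take coordinates with respect to the standard basis {E₁₁, E₁₂, E₂₁, E₂₂}.
Place the vectors as rows of a 4×4 matrix and reduce to echelon form.
The reduction yields 4 nonzero rows, so the rank is 4.
Since rank = 4 (the number of vectors), the set is linearly independent.

linearly independent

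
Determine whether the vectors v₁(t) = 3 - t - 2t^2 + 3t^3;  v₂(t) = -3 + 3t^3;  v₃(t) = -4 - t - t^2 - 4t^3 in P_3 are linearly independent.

Write each element as a coordinate vector in ℝ⁴ using {1, t, …, t^3}.
Row-reduce the matrix whose columns are v₁, v₂, v₃.
The reduction yields 3 nonzero rows, so the rank is 3.
Since rank = 3 (the number of vectors), the set is linearly independent.

linearly independent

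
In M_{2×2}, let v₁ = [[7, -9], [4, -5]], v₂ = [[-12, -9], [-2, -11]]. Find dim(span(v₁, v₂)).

Use coordinates relative to {E₁₁, E₁₂, E₂₁, E₂₂}.
Row-reduce the 2×4 matrix with these as rows.
There are 2 pivot columns, so rank = 2.

dim = 2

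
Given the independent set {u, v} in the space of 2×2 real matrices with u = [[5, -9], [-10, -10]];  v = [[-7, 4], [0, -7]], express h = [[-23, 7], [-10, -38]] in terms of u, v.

h = u + 4v

Take coordinate vectors relative to {E₁₁, E₁₂, E₂₁, E₂₂}.
Solve the system with u, v as columns and h as the right-hand side.
The system has the unique solution (c₁, c₂) = (1, 4).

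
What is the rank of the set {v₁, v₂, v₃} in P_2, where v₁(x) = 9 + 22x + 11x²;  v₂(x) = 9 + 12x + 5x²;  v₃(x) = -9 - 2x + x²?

2

Pass to coordinate vectors with respect to the basis {1, x, x²}.
Put the 3×3 matrix [v₁|v₂|v₃] into echelon form.
Exactly 2 pivots survive; hence the rank is 2.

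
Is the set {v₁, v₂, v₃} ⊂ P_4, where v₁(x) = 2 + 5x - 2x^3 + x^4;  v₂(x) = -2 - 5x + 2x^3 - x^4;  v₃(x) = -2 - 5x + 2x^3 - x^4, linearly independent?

Write each element as a coordinate vector in ℝ⁵ using {1, x, …, x^4}.
Two of the vectors are equal, giving an immediate dependence.

linearly dependent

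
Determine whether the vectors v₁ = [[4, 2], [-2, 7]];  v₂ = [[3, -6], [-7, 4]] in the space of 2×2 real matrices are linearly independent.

Take coordinates with respect to the standard basis {E₁₁, E₁₂, E₂₁, E₂₂}.
Row-reduce the matrix whose columns are v₁, v₂.
The reduction yields 2 nonzero rows, so the rank is 2.
Since rank = 2 (the number of vectors), the set is linearly independent.

linearly independent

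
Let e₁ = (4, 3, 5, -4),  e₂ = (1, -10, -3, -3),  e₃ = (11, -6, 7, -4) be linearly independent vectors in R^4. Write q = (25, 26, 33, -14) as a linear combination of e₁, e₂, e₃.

q = 4e₁ - 2e₂ + e₃

Solve the system with e₁, e₂, e₃ as columns and q as the right-hand side.
Row-reducing the augmented matrix gives the unique coefficients (α₁, α₂, α₃) = (4, -2, 1).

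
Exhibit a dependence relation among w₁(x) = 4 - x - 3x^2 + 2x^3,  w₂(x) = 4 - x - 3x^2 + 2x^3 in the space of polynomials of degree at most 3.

w₁ - w₂ = 0

Pass to coordinate vectors relative to the basis {1, x, …, x^3}.
Set up α₁w₁ + α₂w₂ = 0 and solve the homogeneous system.
The free variable yields coefficients (1, -1) (any nonzero multiple also works).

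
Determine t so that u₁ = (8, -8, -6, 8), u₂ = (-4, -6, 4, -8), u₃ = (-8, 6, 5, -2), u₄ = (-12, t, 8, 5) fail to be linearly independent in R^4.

t = -56

The set is linearly dependent precisely when det[u₁; u₂; u₃; u₄] = 0.
Expanding, det = 16*t + 896.
Solving 16*t + 896 = 0 yields t = -56.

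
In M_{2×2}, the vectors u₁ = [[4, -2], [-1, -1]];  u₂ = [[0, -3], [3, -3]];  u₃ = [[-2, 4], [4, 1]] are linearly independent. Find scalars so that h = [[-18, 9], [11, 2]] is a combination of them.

h = -4u₁ + u₂ + u₃

Take coordinate vectors relative to {E₁₁, E₁₂, E₂₁, E₂₂}.
Set up the augmented matrix [u₁ | u₂ | u₃ | h] and row-reduce.
Back-substitution yields (a₁, a₂, a₃) = (-4, 1, 1).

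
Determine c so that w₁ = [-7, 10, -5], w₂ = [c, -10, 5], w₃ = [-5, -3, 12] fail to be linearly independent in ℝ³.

The vectors are dependent exactly when the determinant of the matrix with rows w₁, w₂, w₃ vanishes.
Cofactor expansion gives det = 735 - 105*c.
Setting this to zero gives c = 7.

c = 7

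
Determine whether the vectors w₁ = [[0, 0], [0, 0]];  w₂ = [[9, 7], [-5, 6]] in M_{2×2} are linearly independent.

linearly dependent

Write each element as a coordinate vector in ℝ⁴ using {E₁₁, E₁₂, E₂₁, E₂₂}.
One of the vectors is the zero vector, so the set is linearly dependent.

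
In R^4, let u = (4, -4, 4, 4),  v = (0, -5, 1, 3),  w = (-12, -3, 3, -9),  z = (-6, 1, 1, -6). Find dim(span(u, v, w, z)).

Row-reduce the 4×4 matrix with these as rows.
The echelon form has 3 nonzero rows, so the rank is 3.

3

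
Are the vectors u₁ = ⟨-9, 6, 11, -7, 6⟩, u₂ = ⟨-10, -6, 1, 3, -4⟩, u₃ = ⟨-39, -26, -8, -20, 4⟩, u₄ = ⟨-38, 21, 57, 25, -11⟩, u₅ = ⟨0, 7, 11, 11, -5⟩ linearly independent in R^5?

Form the 5×5 matrix with these as columns; its determinant is 0.
A zero determinant means the columns are linearly dependent.

linearly dependent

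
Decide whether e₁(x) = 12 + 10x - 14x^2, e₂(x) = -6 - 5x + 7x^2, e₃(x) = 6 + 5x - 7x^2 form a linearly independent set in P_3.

linearly dependent

Take coordinates with respect to the standard basis {1, x, …, x^3}.
Row-reduce the matrix whose columns are e₁, e₂, e₃.
The reduction yields 1 nonzero row, so the rank is 1.
Since rank 1 < 3, the set is linearly dependent.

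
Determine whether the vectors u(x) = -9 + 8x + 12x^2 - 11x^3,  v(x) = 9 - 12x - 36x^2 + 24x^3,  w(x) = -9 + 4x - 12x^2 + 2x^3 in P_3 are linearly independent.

linearly dependent

Take coordinates with respect to the standard basis {1, x, …, x^3}.
Place the vectors as rows of a 3×4 matrix and reduce to echelon form.
The reduction yields 2 nonzero rows, so the rank is 2.
Since rank 2 < 3, the set is linearly dependent.
Indeed 2u + v - w = 0.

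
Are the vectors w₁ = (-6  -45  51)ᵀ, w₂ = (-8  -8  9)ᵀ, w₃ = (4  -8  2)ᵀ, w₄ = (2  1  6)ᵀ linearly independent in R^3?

linearly dependent

There are 4 vectors in a 3-dimensional space, so they cannot be linearly independent.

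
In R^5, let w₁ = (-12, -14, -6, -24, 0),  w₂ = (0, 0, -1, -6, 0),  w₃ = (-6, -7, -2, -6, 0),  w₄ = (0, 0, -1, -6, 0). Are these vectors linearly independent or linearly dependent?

Place the vectors as rows of a 4×5 matrix and reduce to echelon form.
The reduction yields 2 nonzero rows, so the rank is 2.
Since rank 2 < 4, the set is linearly dependent.

linearly dependent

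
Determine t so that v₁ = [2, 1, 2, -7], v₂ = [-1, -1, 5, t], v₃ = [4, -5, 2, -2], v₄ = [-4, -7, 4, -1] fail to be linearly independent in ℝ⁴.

t = -11

Place the vectors as rows of a 4×4 matrix; dependence ⇔ determinant zero.
Expanding, det = -132*t - 1452.
Setting this to zero gives t = -11.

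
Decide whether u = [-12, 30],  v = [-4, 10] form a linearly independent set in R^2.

Place the vectors as rows of a 2×2 matrix and reduce to echelon form.
The reduction yields 1 nonzero row, so the rank is 1.
Since rank 1 < 2, the set is linearly dependent.
Indeed u - 3v = 0.

linearly dependent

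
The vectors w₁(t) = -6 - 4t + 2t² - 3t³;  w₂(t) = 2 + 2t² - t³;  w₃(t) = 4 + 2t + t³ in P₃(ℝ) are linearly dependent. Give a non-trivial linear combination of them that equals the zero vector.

Pass to coordinate vectors relative to the basis {1, t, …, t³}.
Solve the homogeneous system with w₁, w₂, w₃ as columns by row-reducing the coefficient matrix.
One solution (up to scaling) is (1, -1, 2).

w₁ - w₂ + 2w₃ = 0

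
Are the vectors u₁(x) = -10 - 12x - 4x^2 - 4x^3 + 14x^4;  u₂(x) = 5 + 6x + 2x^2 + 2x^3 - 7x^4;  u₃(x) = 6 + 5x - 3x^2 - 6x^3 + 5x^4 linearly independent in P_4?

Take coordinates with respect to the standard basis {1, x, …, x^4}.
One vector is a scalar multiple of another, so the set is dependent.

linearly dependent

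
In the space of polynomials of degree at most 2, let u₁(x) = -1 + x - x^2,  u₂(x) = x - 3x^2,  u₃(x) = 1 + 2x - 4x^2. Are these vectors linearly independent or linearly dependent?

linearly independent

Write each element as a coordinate vector in ℝ³ using {1, x, x^2}.
The matrix [u₁|u₂|u₃] has determinant -4.
A nonzero determinant means the columns are linearly independent.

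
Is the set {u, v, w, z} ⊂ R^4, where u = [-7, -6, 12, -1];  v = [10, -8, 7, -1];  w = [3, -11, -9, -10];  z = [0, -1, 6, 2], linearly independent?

Row-reduce the matrix whose columns are u, v, w, z.
The reduction yields 4 nonzero rows, so the rank is 4.
Since rank = 4 (the number of vectors), the set is linearly independent.

linearly independent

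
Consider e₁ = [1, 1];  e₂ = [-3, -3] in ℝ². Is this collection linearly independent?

linearly dependent

Form the 2×2 matrix with these as columns; its determinant is 0.
A zero determinant means the columns are linearly dependent.
Indeed 3e₁ + e₂ = 0.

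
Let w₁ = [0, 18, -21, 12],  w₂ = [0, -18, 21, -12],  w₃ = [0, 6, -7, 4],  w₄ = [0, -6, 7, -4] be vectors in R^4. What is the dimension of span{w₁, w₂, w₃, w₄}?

Apply Gaussian elimination to the matrix whose rows are w₁, w₂, w₃, w₄.
There is 1 pivot column, so rank = 1.

1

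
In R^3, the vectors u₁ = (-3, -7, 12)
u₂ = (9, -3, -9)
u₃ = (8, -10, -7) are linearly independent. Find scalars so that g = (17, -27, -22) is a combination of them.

Since u₁, u₂, u₃ are independent, the coefficients expressing g are uniquely determined by a linear system.
The system has the unique solution (α₁, α₂, α₃) = (-1, -2, 4).

g = -u₁ - 2u₂ + 4u₃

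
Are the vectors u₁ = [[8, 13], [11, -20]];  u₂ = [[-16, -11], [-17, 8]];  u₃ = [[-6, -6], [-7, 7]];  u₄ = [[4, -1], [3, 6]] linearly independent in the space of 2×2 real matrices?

Take coordinates with respect to the standard basis {E₁₁, E₁₂, E₂₁, E₂₂}.
The matrix [u₁|u₂|u₃|u₄] has determinant 0.
A zero determinant means the columns are linearly dependent.

linearly dependent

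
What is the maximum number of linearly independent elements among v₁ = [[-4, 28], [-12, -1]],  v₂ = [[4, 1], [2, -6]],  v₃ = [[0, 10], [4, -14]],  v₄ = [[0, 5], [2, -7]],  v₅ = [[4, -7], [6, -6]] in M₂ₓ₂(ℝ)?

3

Use coordinates relative to {E₁₁, E₁₂, E₂₁, E₂₂}.
Put the 4×5 matrix [v₁|v₂|v₃|v₄|v₅] into echelon form.
Reduction leaves 3 leading entries, giving rank 3.
(With 5 elements in a 4-dimensional space the rank is at most 4.)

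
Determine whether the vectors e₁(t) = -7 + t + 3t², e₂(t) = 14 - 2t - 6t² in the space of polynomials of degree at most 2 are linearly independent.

Write each element as a coordinate vector in ℝ³ using {1, t, t²}.
Row-reduce the matrix whose columns are e₁, e₂.
The reduction yields 1 nonzero row, so the rank is 1.
Since rank 1 < 2, the set is linearly dependent.

linearly dependent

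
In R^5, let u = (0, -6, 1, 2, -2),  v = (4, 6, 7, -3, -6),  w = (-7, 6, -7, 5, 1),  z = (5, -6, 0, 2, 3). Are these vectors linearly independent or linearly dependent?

Place the vectors as rows of a 4×5 matrix and reduce to echelon form.
The reduction yields 4 nonzero rows, so the rank is 4.
Since rank = 4 (the number of vectors), the set is linearly independent.

linearly independent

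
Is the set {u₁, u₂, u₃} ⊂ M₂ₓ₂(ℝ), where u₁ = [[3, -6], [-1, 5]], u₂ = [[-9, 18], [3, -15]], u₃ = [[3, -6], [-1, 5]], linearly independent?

linearly dependent

Take coordinates with respect to the standard basis {E₁₁, E₁₂, E₂₁, E₂₂}.
Row-reduce the matrix whose columns are u₁, u₂, u₃.
The reduction yields 1 nonzero row, so the rank is 1.
Since rank 1 < 3, the set is linearly dependent.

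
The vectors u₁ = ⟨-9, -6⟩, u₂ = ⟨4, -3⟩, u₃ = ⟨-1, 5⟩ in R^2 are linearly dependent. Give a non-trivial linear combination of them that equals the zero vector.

Set up α₁u₁ + … + α₃u₃ = 0 and solve the homogeneous system.
A generator of the null space is (1, 3, 3).

u₁ + 3u₂ + 3u₃ = 0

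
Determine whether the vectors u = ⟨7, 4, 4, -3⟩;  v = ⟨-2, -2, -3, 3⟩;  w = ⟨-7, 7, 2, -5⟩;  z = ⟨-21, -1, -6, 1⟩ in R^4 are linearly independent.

linearly dependent

Place the vectors as rows of a 4×4 matrix and reduce to echelon form.
The reduction yields 3 nonzero rows, so the rank is 3.
Since rank 3 < 4, the set is linearly dependent.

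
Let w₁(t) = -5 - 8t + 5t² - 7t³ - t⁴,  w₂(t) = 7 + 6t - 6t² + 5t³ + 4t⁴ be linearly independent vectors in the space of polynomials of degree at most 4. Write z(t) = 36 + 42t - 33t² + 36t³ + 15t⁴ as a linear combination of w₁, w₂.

Identify each element with its coordinate vector in ℝ⁵ via {1, t, …, t⁴}.
Set up the augmented matrix [w₁ | w₂ | z] and row-reduce.
Back-substitution yields (α₁, α₂) = (-3, 3).

z = -3w₁ + 3w₂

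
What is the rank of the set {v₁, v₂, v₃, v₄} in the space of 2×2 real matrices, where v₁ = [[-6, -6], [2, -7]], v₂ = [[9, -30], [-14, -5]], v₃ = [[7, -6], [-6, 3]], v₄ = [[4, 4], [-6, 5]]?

Represent each element by its coordinate vector in ℝ⁴.
Form the matrix with v₁, v₂, v₃, v₄ as columns and reduce.
The echelon form has 3 nonzero rows, so the rank is 3.

rank 3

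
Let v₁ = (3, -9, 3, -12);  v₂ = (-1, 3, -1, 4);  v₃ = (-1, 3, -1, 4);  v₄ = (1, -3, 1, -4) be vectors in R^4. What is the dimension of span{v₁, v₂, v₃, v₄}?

dim = 1

Put the 4×4 matrix [v₁|v₂|v₃|v₄] into echelon form.
Exactly 1 pivot survives; hence the rank is 1.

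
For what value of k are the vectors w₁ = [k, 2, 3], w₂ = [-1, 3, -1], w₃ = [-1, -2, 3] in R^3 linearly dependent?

Dependence holds iff the 3×3 matrix [w₁ w₂ w₃] is singular.
The determinant works out to 7*k + 23.
Setting this to zero gives k = -23/7.

k = -23/7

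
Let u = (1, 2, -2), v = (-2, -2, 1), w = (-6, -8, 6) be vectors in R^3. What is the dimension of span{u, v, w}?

Row-reduce the 3×3 matrix with these as rows.
Reduction leaves 2 leading entries, giving rank 2.

2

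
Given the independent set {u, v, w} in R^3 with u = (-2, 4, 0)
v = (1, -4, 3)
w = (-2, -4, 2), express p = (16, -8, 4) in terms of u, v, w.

p = -2u + 4v - 4w

Solve the system with u, v, w as columns and p as the right-hand side.
Row-reducing the augmented matrix gives the unique coefficients (c₁, c₂, c₃) = (-2, 4, -4).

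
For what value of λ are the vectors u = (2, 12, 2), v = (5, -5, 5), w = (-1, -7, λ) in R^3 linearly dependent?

The vectors are dependent exactly when the determinant of the matrix with rows u, v, w vanishes.
Expanding, det = -70*λ - 70.
This vanishes exactly when λ = -1.

λ = -1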